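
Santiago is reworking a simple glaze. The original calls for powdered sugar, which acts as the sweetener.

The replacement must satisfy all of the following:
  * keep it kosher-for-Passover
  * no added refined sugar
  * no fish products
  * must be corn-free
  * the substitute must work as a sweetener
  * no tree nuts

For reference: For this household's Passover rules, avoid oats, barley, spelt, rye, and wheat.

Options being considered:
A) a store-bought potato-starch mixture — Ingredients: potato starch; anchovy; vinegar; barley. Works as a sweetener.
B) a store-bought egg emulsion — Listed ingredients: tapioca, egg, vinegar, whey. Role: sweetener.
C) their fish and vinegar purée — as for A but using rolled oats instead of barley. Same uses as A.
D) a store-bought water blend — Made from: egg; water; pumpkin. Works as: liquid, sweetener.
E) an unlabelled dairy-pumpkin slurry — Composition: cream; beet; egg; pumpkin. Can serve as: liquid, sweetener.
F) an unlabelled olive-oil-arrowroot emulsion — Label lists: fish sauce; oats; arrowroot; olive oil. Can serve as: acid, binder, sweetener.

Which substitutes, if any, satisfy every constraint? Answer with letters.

B, D, E

A: has barley, so not kosher-for-Passover; has anchovy, so not fish-free — no
B: every rule checks out — valid
C: has rolled oats, so not kosher-for-Passover; has anchovy, so not fish-free — out
D: no tree nuts, no corn — OK
E: no refined sugar, no fish — OK
F: has oats, so not kosher-for-Passover; has fish sauce, so not fish-free — no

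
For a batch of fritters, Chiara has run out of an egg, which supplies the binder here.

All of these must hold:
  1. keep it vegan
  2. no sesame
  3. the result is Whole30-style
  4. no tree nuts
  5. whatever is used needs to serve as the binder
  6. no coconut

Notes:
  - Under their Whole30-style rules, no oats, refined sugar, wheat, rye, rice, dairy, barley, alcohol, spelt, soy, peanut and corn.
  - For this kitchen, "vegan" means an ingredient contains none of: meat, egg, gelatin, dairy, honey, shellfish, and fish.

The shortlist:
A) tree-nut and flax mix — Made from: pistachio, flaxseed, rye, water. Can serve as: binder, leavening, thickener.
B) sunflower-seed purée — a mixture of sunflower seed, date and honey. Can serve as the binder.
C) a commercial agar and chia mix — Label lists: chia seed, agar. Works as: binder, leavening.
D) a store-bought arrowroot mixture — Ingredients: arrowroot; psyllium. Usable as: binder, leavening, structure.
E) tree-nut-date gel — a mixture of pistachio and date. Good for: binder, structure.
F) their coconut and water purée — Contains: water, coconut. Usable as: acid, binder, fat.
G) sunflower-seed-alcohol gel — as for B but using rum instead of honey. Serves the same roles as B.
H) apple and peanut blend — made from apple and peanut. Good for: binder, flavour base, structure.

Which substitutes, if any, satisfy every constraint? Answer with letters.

A: has rye, so not Whole30-style; has pistachio, so not tree-nut-free — reject
B: has honey, so not vegan — reject
C: works as a binder, no coconut, no sesame — OK
D: only arrowroot and psyllium; none excluded — keep
E: has pistachio, so not tree-nut-free — out
F: has coconut, so not coconut-free — reject
G: has rum, so not Whole30-style — out
H: has peanut, so not Whole30-style — reject

C, D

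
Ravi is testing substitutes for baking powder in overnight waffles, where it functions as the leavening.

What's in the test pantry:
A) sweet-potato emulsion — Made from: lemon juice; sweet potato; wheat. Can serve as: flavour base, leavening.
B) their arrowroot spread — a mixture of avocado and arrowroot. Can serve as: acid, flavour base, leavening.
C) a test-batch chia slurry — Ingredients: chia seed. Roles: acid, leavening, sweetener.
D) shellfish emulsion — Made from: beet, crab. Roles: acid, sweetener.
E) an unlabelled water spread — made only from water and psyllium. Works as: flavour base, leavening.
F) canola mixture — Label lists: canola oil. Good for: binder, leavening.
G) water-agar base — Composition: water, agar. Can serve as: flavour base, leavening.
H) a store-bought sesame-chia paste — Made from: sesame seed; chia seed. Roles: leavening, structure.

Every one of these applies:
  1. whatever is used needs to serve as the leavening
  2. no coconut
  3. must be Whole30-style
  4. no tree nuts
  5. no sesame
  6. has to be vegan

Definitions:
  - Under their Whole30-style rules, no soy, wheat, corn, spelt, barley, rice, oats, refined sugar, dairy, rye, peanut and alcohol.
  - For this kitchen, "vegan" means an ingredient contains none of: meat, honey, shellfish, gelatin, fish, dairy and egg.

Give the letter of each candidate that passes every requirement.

A: has wheat, so not Whole30-style — reject
B: only arrowroot and avocado; none excluded — keep
C: only chia seed; none excluded — OK
D: not usable as a leavening; has crab, so not vegan — reject
E: only water and psyllium; none excluded — OK
F: every rule checks out — OK
G: only water and agar; none excluded — keep
H: has sesame seed, so not sesame-free — out

B, C, E, F, G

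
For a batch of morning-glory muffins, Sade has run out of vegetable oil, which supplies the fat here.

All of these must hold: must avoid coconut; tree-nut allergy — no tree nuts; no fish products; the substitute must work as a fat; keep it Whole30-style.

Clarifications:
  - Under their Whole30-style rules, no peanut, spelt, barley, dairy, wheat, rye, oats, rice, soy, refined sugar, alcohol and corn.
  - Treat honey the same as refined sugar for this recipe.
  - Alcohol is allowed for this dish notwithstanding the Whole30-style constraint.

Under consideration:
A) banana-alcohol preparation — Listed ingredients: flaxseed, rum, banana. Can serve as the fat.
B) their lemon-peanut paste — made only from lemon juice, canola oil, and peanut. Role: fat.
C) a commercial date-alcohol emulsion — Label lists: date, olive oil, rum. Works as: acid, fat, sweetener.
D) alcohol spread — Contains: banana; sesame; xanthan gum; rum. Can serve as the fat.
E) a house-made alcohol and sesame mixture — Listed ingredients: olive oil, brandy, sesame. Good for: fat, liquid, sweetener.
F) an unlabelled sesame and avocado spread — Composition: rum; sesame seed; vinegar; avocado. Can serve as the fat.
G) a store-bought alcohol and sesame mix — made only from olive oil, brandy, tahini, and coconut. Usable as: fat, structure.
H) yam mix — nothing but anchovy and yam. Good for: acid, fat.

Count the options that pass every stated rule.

A: alcohol is permitted under the Whole30-style carve-out; nothing else excluded — keep
B: has peanut, so not Whole30-style — out
C: alcohol is permitted under the Whole30-style carve-out; nothing else excluded — valid
D: alcohol is permitted under the Whole30-style carve-out; nothing else excluded — keep
E: alcohol is permitted under the Whole30-style carve-out; nothing else excluded — OK
F: alcohol is permitted under the Whole30-style carve-out; nothing else excluded — keep
G: has coconut, so not coconut-free — reject
H: has anchovy, so not fish-free — no

5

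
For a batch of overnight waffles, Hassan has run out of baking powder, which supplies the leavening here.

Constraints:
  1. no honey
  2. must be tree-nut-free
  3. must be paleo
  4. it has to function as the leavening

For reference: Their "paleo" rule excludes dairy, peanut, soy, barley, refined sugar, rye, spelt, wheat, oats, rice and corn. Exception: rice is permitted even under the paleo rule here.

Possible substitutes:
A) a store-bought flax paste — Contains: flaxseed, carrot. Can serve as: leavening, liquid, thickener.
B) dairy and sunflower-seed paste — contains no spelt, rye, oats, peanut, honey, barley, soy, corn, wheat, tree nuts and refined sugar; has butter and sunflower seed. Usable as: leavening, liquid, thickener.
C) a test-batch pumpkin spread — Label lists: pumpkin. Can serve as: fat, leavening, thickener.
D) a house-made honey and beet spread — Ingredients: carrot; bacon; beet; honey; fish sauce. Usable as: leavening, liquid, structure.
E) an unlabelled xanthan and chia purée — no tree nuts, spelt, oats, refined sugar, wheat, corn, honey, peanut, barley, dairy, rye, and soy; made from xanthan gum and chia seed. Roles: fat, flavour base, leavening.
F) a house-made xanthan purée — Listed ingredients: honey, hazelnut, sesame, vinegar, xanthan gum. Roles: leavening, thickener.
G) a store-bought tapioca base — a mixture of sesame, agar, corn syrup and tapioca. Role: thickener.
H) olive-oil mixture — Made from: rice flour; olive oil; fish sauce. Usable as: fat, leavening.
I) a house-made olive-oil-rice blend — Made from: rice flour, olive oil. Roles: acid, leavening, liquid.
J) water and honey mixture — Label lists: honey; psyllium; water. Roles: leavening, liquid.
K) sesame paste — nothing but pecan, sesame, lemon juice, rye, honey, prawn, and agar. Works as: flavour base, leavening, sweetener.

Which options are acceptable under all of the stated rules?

A: works as a leavening, no tree nuts, paleo — valid
B: has butter, so not paleo — reject
C: works as a leavening, paleo, no tree nuts — keep
D: has honey, so not honey-free — out
E: works as a leavening, no honey, no tree nuts — valid
F: has honey, so not honey-free; has hazelnut, so not tree-nut-free — reject
G: not usable as a leavening; has corn syrup, so not paleo — reject
H: rice is permitted under the paleo carve-out; nothing else excluded — valid
I: rice is permitted under the paleo carve-out; nothing else excluded — valid
J: has honey, so not honey-free — reject
K: has rye, so not paleo; has honey, so not honey-free (and 1 more) — no

A, C, E, H, I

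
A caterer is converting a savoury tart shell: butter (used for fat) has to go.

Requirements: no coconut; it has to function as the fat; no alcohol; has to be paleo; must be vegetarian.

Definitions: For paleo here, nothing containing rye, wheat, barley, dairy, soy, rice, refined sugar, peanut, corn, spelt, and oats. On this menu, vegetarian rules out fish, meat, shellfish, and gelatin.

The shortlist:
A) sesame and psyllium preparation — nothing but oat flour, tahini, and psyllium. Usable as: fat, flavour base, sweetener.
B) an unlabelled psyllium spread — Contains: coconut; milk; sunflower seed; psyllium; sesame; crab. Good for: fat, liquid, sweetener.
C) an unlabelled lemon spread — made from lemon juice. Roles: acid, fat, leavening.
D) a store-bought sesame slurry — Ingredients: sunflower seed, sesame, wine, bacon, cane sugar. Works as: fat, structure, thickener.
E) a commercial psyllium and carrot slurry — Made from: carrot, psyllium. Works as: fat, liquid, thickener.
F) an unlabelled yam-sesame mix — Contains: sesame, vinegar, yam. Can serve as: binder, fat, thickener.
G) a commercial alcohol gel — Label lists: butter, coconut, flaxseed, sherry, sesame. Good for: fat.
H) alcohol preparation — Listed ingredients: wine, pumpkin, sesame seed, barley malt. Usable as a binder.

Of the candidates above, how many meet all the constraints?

A: has oat flour, so not paleo — out
B: has milk, so not paleo; has crab, so not vegetarian (and 1 more) — reject
C: every rule checks out — OK
D: has cane sugar, so not paleo; has bacon, so not vegetarian (and 1 more) — no
E: only psyllium and carrot; none excluded — OK
F: all constraints satisfied — OK
G: has butter, so not paleo; has sherry, so not alcohol-free (and 1 more) — out
H: not usable as a fat; has barley malt, so not paleo (and 1 more) — out

3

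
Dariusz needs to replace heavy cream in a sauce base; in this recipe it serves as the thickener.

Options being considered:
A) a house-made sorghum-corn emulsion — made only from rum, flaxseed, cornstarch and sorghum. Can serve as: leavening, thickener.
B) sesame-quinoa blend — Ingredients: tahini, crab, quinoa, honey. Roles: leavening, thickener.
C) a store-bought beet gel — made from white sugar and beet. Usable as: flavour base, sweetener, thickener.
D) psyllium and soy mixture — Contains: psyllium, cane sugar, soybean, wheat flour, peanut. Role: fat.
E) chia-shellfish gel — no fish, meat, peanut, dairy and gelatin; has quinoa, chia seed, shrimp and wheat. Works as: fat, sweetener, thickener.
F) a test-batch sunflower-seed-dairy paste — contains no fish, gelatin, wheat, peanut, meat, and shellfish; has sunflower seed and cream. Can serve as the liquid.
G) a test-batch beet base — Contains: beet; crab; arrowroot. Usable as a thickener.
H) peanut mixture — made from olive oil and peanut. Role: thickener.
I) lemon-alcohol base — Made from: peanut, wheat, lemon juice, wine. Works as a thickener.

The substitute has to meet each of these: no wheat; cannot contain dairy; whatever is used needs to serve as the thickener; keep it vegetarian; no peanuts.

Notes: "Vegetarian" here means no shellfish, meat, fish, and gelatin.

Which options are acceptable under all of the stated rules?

A, C

A: every rule checks out — OK
B: has crab, so not vegetarian — reject
C: no dairy, no peanut — valid
D: not usable as a thickener; has peanut, so not peanut-free (and 1 more) — reject
E: has shrimp, so not vegetarian; has wheat, so not wheat-free — no
F: not usable as a thickener; has cream, so not dairy-free — no
G: has crab, so not vegetarian — out
H: has peanut, so not peanut-free — out
I: has peanut, so not peanut-free; has wheat, so not wheat-free — reject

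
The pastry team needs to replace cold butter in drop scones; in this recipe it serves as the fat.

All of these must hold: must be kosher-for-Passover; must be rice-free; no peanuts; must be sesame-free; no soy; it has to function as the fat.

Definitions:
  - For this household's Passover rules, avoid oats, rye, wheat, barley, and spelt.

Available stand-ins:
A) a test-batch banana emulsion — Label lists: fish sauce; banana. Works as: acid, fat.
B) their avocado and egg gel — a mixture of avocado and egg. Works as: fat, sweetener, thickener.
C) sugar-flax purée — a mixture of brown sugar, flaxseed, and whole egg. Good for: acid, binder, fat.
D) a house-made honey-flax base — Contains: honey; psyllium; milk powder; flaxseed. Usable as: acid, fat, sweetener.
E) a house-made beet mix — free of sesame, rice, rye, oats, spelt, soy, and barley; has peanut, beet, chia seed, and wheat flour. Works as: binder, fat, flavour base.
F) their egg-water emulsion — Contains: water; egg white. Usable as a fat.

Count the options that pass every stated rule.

A: nothing on the exclusion list — OK
B: works as a fat, no peanut, no soy — keep
C: nothing on the exclusion list — keep
D: milk powder and honey etc. — none of it excluded — OK
E: has wheat flour, so not kosher-for-Passover; has peanut, so not peanut-free — no
F: works as a fat, no sesame, kosher-for-Passover — OK

5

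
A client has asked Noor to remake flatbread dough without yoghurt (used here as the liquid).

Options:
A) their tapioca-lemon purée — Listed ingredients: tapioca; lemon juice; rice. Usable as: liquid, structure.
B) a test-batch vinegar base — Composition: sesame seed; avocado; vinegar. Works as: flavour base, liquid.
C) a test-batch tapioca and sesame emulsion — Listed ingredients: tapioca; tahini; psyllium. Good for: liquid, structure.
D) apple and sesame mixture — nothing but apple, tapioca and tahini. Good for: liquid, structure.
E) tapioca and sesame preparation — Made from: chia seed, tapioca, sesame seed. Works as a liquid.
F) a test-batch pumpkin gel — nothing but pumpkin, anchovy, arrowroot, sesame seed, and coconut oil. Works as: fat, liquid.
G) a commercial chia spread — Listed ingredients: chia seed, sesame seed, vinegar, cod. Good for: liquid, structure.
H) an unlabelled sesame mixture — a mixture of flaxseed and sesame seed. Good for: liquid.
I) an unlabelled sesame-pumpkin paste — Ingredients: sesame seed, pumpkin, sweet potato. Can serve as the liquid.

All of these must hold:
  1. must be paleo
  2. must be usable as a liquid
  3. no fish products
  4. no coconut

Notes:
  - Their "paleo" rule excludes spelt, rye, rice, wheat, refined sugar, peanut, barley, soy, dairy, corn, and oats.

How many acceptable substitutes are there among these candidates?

A: has rice, so not paleo — no
B: paleo, no coconut — valid
C: all constraints satisfied — keep
D: works as a liquid, no fish, paleo — OK
E: works as a liquid, no coconut, no fish — valid
F: has coconut oil, so not coconut-free; has anchovy, so not fish-free — reject
G: has cod, so not fish-free — reject
H: works as a liquid, no coconut, paleo — keep
I: no fish, paleo — OK

6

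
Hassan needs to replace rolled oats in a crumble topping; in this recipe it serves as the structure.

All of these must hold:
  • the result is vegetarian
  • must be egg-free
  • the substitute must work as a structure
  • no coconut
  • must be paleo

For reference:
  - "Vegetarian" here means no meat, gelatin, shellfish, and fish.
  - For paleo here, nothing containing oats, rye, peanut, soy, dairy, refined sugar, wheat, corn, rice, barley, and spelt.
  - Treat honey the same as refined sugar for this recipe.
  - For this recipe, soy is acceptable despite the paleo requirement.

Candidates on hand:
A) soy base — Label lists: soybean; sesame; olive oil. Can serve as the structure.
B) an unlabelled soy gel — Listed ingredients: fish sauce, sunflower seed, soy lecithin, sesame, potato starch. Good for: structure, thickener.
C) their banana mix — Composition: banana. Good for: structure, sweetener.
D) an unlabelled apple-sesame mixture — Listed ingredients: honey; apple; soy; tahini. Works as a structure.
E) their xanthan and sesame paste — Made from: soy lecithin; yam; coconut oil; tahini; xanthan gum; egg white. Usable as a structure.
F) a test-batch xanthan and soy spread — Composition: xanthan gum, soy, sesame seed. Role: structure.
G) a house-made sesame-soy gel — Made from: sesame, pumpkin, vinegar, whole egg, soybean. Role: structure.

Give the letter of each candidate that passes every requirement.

A: soy is permitted under the paleo carve-out; nothing else excluded — OK
B: has fish sauce, so not vegetarian — no
C: every rule checks out — OK
D: has honey, so not paleo — reject
E: has coconut oil, so not coconut-free; has egg white, so not egg-free — out
F: soy is permitted under the paleo carve-out; nothing else excluded — OK
G: has whole egg, so not egg-free — reject

A, C, F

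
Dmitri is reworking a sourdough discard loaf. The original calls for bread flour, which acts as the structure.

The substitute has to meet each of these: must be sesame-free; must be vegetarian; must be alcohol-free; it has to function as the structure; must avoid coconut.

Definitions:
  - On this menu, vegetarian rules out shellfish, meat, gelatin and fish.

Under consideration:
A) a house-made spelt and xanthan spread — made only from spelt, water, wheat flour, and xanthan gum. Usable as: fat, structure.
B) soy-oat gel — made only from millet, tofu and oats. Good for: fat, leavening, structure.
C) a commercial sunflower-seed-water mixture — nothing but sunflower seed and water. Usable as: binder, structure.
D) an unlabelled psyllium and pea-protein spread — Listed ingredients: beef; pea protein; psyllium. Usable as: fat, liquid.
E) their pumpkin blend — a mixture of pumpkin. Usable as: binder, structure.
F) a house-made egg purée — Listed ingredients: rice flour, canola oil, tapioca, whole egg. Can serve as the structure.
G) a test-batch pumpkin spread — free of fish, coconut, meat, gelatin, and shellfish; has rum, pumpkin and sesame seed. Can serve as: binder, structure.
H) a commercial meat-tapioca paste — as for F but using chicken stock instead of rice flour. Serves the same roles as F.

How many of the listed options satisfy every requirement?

A: every rule checks out — valid
B: only oats, tofu and millet; none excluded — keep
C: all constraints satisfied — OK
D: not usable as a structure; has beef, so not vegetarian — reject
E: no alcohol, vegetarian — keep
F: works as a structure, no alcohol, no coconut — OK
G: has rum, so not alcohol-free; has sesame seed, so not sesame-free — no
H: has chicken stock, so not vegetarian — no

5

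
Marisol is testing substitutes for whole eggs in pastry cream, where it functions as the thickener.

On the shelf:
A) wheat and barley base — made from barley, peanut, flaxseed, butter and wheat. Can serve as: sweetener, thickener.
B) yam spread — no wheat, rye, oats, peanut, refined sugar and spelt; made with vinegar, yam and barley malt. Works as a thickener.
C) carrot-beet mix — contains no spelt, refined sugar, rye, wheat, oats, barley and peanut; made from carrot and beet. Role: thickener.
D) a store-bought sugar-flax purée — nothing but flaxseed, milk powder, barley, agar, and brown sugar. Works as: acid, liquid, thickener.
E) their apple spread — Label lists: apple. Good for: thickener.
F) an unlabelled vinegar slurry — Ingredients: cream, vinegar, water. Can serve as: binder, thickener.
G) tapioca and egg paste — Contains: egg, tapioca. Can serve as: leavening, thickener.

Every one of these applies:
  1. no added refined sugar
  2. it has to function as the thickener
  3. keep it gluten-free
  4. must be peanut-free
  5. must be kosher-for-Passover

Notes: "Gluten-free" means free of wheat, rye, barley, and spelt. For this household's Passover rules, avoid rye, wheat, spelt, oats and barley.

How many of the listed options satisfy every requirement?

4

A: has barley, so not gluten-free; has barley, so not kosher-for-Passover (and 1 more) — no
B: has barley malt, so not gluten-free; has barley malt, so not kosher-for-Passover — no
C: works as a thickener, no refined sugar, kosher-for-Passover — valid
D: has barley, so not gluten-free; has barley, so not kosher-for-Passover (and 1 more) — out
E: every rule checks out — OK
F: only cream, water, and vinegar; none excluded — keep
G: only egg and tapioca; none excluded — valid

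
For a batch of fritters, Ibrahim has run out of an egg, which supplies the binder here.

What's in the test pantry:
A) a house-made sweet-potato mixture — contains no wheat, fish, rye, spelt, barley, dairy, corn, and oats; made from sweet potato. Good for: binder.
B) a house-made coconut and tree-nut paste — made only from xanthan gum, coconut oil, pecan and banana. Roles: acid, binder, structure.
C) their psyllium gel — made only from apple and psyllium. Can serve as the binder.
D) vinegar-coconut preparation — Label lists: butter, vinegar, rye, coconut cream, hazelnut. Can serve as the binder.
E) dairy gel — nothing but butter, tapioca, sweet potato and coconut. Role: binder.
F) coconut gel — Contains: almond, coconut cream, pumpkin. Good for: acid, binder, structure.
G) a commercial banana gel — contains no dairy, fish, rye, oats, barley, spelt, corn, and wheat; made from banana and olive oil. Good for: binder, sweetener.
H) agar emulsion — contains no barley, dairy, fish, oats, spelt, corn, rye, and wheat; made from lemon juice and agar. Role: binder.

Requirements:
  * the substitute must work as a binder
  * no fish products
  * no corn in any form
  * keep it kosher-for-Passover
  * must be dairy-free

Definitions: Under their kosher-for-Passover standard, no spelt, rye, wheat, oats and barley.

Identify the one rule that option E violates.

dairy-free

usable as a binder: satisfied
kosher-for-Passover: satisfied
dairy-free: has butter — fails
corn-free: satisfied
fish-free: satisfied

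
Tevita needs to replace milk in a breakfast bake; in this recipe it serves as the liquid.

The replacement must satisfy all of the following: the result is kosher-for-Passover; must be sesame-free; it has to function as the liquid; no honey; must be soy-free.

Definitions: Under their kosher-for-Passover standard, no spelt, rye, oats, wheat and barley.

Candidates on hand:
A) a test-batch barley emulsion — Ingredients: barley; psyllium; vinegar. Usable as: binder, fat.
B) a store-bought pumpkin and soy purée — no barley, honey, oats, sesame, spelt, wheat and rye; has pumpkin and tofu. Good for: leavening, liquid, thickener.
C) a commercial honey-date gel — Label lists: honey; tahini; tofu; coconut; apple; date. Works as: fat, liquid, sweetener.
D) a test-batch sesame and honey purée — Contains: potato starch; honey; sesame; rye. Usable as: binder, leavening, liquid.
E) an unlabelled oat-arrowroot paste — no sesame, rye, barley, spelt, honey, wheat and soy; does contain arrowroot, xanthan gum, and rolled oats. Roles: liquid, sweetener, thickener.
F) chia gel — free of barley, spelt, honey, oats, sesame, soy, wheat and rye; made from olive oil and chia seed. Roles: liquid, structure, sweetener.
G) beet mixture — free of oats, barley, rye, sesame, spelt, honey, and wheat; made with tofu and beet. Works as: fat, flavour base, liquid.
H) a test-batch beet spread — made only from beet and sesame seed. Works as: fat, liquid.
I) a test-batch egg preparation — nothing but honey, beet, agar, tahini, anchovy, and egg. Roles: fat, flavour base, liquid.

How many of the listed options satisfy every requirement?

1

A: not usable as a liquid; has barley, so not kosher-for-Passover — no
B: has tofu, so not soy-free — no
C: has tofu, so not soy-free; has tahini, so not sesame-free (and 1 more) — out
D: has rye, so not kosher-for-Passover; has sesame, so not sesame-free (and 1 more) — out
E: has rolled oats, so not kosher-for-Passover — reject
F: works as a liquid, no soy, kosher-for-Passover — valid
G: has tofu, so not soy-free — no
H: has sesame seed, so not sesame-free — out
I: has tahini, so not sesame-free; has honey, so not honey-free — no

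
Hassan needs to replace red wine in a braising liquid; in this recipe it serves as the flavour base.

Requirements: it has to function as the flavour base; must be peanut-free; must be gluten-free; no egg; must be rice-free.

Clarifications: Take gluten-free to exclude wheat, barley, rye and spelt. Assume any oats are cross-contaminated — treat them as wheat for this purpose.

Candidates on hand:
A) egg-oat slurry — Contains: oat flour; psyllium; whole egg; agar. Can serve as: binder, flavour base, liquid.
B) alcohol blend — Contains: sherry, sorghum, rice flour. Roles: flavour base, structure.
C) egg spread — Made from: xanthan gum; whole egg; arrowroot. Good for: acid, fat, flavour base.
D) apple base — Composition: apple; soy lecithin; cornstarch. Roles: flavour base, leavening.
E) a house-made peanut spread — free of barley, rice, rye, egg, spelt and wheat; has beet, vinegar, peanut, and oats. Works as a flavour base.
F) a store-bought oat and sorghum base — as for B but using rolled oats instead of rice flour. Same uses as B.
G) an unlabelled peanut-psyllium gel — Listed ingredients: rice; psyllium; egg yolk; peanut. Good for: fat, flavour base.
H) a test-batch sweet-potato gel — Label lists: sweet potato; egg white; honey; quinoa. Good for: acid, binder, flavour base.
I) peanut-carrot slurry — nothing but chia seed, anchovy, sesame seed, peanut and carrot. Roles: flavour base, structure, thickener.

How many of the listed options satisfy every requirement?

1

A: has oat flour, so not gluten-free; has whole egg, so not egg-free — no
B: has rice flour, so not rice-free — no
C: has whole egg, so not egg-free — reject
D: every rule checks out — valid
E: has oats, so not gluten-free; has peanut, so not peanut-free — out
F: has rolled oats, so not gluten-free — reject
G: has rice, so not rice-free; has egg yolk, so not egg-free (and 1 more) — out
H: has egg white, so not egg-free — out
I: has peanut, so not peanut-free — reject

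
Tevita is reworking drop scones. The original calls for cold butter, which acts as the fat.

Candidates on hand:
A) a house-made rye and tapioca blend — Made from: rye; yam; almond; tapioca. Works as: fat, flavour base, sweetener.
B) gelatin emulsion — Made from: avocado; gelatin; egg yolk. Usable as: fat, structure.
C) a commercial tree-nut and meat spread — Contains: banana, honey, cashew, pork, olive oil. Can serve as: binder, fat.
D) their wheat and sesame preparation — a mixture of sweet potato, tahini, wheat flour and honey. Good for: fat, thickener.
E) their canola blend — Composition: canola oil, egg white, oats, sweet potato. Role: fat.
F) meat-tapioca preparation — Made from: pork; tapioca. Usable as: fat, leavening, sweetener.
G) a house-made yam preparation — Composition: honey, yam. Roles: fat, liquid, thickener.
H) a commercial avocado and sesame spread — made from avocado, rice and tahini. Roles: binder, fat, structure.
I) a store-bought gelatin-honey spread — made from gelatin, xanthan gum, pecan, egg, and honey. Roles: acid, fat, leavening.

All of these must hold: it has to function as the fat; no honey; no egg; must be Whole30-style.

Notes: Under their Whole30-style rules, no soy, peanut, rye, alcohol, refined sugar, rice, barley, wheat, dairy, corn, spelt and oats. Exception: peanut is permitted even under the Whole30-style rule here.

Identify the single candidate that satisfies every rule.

A: has rye, so not Whole30-style — out
B: has egg yolk, so not egg-free — out
C: has honey, so not honey-free — out
D: has wheat flour, so not Whole30-style; has honey, so not honey-free — out
E: has oats, so not Whole30-style; has egg white, so not egg-free — reject
F: only pork and tapioca; none excluded — keep
G: has honey, so not honey-free — no
H: has rice, so not Whole30-style — reject
I: has egg, so not egg-free; has honey, so not honey-free — reject

F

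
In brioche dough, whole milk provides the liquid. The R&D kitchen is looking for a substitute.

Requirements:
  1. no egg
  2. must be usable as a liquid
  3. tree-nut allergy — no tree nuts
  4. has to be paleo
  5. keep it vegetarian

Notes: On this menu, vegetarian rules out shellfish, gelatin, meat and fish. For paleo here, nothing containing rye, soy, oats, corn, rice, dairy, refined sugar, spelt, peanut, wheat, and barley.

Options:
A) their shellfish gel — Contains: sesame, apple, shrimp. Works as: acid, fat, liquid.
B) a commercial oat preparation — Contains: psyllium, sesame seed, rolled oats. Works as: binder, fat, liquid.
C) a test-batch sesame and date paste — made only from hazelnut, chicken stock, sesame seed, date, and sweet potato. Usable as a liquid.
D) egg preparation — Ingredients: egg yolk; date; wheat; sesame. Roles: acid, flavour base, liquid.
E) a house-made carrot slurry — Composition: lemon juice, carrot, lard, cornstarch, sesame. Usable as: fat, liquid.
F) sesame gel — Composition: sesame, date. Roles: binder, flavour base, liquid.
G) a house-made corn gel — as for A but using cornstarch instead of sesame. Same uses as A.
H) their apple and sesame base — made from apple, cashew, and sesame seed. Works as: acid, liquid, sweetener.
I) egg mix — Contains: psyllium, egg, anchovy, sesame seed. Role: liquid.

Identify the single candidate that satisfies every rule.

F

A: has shrimp, so not vegetarian — out
B: has rolled oats, so not paleo — no
C: has chicken stock, so not vegetarian; has hazelnut, so not tree-nut-free — out
D: has wheat, so not paleo; has egg yolk, so not egg-free — out
E: has lard, so not vegetarian; has cornstarch, so not paleo — reject
F: nothing on the exclusion list — OK
G: has shrimp, so not vegetarian; has cornstarch, so not paleo — no
H: has cashew, so not tree-nut-free — no
I: has anchovy, so not vegetarian; has egg, so not egg-free — reject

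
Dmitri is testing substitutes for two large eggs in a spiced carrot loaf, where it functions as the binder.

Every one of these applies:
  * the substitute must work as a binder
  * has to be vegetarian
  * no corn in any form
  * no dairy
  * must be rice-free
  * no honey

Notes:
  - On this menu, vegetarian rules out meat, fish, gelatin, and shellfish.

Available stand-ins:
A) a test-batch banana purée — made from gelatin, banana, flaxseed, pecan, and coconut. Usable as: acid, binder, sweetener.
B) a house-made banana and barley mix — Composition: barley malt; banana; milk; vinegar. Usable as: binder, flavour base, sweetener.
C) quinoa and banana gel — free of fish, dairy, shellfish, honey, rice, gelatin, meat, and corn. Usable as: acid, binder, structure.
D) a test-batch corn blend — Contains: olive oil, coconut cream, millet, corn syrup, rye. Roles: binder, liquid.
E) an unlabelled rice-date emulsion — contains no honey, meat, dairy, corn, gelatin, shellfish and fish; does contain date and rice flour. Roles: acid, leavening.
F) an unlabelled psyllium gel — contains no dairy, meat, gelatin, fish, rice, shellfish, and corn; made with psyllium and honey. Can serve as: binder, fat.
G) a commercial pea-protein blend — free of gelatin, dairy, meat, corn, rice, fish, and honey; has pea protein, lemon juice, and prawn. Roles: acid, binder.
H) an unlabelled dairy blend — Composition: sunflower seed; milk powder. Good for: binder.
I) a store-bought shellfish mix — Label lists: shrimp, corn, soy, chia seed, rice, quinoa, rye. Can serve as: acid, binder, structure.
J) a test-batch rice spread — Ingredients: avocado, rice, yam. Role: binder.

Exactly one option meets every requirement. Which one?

C

A: has gelatin, so not vegetarian — no
B: has milk, so not dairy-free — reject
C: nothing on the exclusion list — keep
D: has corn syrup, so not corn-free — out
E: not usable as a binder; has rice flour, so not rice-free — reject
F: has honey, so not honey-free — out
G: has prawn, so not vegetarian — no
H: has milk powder, so not dairy-free — reject
I: has shrimp, so not vegetarian; has corn, so not corn-free (and 1 more) — reject
J: has rice, so not rice-free — no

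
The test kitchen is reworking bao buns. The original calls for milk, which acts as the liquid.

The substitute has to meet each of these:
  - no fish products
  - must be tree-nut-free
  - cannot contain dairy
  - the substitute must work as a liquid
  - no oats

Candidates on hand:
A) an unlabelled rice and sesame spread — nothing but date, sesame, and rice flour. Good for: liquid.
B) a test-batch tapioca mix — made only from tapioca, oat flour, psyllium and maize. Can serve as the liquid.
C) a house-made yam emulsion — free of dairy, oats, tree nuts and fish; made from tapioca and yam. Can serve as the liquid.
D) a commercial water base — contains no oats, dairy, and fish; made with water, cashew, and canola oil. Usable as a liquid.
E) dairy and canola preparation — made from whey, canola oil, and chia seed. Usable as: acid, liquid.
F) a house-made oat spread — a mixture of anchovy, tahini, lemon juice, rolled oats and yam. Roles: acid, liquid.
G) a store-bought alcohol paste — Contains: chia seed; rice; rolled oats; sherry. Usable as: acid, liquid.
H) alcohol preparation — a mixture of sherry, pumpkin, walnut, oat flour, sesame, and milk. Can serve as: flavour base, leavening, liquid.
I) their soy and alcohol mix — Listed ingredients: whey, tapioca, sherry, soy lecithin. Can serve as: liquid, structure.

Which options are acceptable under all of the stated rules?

A, C

A: only rice flour, sesame and date; none excluded — valid
B: has oat flour, so not oat-free — out
C: no fish, no dairy — OK
D: has cashew, so not tree-nut-free — reject
E: has whey, so not dairy-free — reject
F: has rolled oats, so not oat-free; has anchovy, so not fish-free — out
G: has rolled oats, so not oat-free — no
H: has oat flour, so not oat-free; has walnut, so not tree-nut-free (and 1 more) — no
I: has whey, so not dairy-free — out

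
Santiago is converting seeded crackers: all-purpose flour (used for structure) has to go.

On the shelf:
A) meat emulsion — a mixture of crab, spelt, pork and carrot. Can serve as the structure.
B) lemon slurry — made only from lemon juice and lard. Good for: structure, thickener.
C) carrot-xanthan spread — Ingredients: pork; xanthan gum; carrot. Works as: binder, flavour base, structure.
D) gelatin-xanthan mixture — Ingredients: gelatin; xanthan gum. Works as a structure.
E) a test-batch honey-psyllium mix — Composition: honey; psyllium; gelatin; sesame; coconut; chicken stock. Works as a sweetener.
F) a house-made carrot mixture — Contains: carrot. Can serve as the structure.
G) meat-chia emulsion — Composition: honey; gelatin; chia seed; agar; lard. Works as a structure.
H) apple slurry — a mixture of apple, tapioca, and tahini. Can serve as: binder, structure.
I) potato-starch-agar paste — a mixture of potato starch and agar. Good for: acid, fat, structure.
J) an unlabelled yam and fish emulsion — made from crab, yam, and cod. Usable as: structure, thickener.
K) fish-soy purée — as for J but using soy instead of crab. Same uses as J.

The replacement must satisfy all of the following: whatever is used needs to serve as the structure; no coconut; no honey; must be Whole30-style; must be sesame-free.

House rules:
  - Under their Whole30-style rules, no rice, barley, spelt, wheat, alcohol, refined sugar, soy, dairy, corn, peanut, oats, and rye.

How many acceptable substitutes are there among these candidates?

6

A: has spelt, so not Whole30-style — no
B: only lard and lemon juice; none excluded — valid
C: Whole30-style, no sesame — valid
D: no sesame, no honey — keep
E: not usable as a structure; has coconut, so not coconut-free (and 2 more) — reject
F: nothing on the exclusion list — keep
G: has honey, so not honey-free — reject
H: has tahini, so not sesame-free — reject
I: no honey, no coconut — valid
J: only cod, crab and yam; none excluded — keep
K: has soy, so not Whole30-style — reject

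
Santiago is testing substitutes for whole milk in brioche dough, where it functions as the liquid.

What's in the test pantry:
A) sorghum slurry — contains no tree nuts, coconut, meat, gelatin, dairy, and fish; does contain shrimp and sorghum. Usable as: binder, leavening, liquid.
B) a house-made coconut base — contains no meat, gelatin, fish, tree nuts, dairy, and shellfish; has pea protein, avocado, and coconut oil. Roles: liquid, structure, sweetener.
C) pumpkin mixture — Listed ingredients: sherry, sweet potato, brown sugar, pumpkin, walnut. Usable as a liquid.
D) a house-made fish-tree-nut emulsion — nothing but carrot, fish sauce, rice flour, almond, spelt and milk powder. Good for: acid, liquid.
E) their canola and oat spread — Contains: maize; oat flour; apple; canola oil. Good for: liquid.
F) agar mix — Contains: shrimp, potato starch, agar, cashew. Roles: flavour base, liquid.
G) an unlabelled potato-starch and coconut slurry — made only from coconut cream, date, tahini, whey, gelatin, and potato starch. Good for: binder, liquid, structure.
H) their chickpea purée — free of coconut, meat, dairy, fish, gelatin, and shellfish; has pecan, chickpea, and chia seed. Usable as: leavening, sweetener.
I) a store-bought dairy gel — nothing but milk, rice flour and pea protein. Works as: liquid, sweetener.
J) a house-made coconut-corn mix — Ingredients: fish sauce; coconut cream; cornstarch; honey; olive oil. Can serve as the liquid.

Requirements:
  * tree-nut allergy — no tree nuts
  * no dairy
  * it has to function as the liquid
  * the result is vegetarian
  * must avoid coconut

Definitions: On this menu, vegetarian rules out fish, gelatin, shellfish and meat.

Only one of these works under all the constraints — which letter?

A: has shrimp, so not vegetarian — out
B: has coconut oil, so not coconut-free — reject
C: has walnut, so not tree-nut-free — no
D: has fish sauce, so not vegetarian; has almond, so not tree-nut-free (and 1 more) — out
E: maize and oat flour etc. — none of it excluded — valid
F: has shrimp, so not vegetarian; has cashew, so not tree-nut-free — reject
G: has gelatin, so not vegetarian; has coconut cream, so not coconut-free (and 1 more) — out
H: not usable as a liquid; has pecan, so not tree-nut-free — out
I: has milk, so not dairy-free — no
J: has fish sauce, so not vegetarian; has coconut cream, so not coconut-free — reject

E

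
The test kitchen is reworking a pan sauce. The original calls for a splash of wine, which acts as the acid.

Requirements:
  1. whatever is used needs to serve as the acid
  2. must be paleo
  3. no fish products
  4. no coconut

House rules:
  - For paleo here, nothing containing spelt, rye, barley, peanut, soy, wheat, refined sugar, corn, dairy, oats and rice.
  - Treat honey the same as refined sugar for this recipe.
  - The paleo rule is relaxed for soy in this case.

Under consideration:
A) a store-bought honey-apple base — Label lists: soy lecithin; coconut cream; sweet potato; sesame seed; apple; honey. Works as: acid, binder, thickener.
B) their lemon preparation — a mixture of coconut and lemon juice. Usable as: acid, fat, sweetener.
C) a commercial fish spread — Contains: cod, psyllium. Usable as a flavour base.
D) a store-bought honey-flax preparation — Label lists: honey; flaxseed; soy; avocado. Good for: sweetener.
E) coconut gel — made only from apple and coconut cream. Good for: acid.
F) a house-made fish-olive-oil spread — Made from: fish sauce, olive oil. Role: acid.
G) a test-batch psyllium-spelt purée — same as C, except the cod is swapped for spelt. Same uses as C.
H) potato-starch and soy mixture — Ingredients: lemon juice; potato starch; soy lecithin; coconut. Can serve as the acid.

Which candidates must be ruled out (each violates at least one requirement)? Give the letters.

A: has honey, so not paleo; has coconut cream, so not coconut-free — out
B: has coconut, so not coconut-free — no
C: not usable as an acid; has cod, so not fish-free — reject
D: not usable as an acid; has honey, so not paleo — out
E: has coconut cream, so not coconut-free — reject
F: has fish sauce, so not fish-free — reject
G: not usable as an acid; has spelt, so not paleo — no
H: has coconut, so not coconut-free — reject

A, B, C, D, E, F, G, H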